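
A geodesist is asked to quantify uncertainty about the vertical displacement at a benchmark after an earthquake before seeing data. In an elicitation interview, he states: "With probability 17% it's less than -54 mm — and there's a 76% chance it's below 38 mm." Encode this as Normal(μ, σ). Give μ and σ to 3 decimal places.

μ = -1.133, σ = 55.406

The p-quantile of Normal(μ,σ) is μ + z_p·σ, with z_{0.17} = -0.9542 and z_{0.76} = 0.7063.
Eliminate σ: μ = (z₂·x₁ − z₁·x₂)/(z₂ − z₁) = (0.7063·-54 − (-0.9542)·38)/1.66 = -1.133.
Then σ = (x₂ − x₁)/(z₂ − z₁) = (38 − -54)/1.66 = 55.406.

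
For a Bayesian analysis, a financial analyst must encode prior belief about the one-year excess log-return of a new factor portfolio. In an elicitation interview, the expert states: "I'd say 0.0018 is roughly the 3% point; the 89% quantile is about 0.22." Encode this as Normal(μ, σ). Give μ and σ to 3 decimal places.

μ = 0.134, σ = 0.070

The p-quantile of Normal(μ,σ) is μ + z_p·σ, with z_{0.03} = -1.881 and z_{0.89} = 1.227.
Eliminate σ: μ = (z₂·x₁ − z₁·x₂)/(z₂ − z₁) = (1.227·0.0018 − (-1.881)·0.22)/3.107 = 0.134.
Then σ = (x₂ − x₁)/(z₂ − z₁) = (0.22 − 0.0018)/3.107 = 0.070.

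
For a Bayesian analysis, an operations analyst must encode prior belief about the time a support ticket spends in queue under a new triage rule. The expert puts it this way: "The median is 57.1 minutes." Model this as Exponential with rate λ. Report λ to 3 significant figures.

λ ≈ 0.0121

Exponential median = ln 2 / λ, so λ = ln 2 / 57.1 = 0.0121.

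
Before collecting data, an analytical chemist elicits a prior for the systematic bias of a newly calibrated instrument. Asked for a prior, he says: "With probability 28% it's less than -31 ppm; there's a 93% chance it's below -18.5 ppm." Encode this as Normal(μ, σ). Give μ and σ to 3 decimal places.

The p-quantile of Normal(μ,σ) is μ + z_p·σ, with z_{0.28} = -0.5828 and z_{0.93} = 1.476.
Eliminate σ: μ = (z₂·x₁ − z₁·x₂)/(z₂ − z₁) = (1.476·-31 − (-0.5828)·-18.5)/2.059 = -27.461.
Then σ = (x₂ − x₁)/(z₂ − z₁) = (-18.5 − -31)/2.059 = 6.072.

μ = -27.461, σ = 6.072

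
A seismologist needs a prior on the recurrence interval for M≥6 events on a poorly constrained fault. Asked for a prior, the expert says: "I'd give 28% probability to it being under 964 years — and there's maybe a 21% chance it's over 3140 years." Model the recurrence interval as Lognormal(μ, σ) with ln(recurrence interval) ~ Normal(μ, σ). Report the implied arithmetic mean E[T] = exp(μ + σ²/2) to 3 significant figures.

If T ~ Lognormal(μ,σ) then ln T ~ Normal(μ,σ), so the p-quantile of ln T is μ + z_p·σ.
ln(964) = 6.871 and ln(3140) = 8.052; z_{0.28} = -0.5828, z_{0.79} = 0.8064.
σ = (8.052 − 6.871)/(0.8064 − (-0.5828)) = 0.850.
μ = 6.871 − (-0.5828)·0.850 = 7.367.
E[T] = exp(μ + σ²/2) = exp(7.367 + 0.3613) = 2270 years.

E[T] ≈ 2270 years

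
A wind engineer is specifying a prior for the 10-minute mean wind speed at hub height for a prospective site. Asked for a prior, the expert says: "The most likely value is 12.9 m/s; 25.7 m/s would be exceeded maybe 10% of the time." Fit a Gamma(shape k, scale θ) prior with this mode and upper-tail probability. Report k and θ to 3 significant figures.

Gamma(k,θ) with k>1 has mode (k−1)θ, so θ = 12.9/(k−1).
Need P(X < 25.7) = 0.9 with θ tied to k this way. Start at k = 2, θ = 12.9: P(X<25.7) ≈ 0.592.
Too low — raise k to concentrate. Iterating converges to k ≈ 5.04.
Then θ = 12.9/(5.04−1) ≈ 3.2.

k ≈ 5.04, θ ≈ 3.2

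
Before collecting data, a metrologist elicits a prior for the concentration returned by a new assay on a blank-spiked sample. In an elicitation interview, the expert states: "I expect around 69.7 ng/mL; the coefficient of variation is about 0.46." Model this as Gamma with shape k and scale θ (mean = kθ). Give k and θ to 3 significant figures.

k ≈ 4.73, θ ≈ 14.7

For Gamma(k, scale θ): mean = kθ, variance = kθ², so CV = 1/√k.
CV = 0.46, hence k = 1/CV² = 4.73.
Then θ = mean/k = 69.7/4.73 = 14.7.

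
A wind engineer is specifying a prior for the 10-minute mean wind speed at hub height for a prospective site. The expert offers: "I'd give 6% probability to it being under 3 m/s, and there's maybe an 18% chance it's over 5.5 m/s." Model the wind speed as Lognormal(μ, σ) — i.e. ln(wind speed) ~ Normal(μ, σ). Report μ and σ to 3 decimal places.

If T ~ Lognormal(μ,σ) then ln T ~ Normal(μ,σ), so the p-quantile of ln T is μ + z_p·σ.
ln(3) = 1.099 and ln(5.5) = 1.705; z_{0.06} = -1.555, z_{0.82} = 0.9154.
σ = (1.705 − 1.099)/(0.9154 − (-1.555)) = 0.245.
μ = 1.099 − (-1.555)·0.245 = 1.480.

μ ≈ 1.480, σ ≈ 0.245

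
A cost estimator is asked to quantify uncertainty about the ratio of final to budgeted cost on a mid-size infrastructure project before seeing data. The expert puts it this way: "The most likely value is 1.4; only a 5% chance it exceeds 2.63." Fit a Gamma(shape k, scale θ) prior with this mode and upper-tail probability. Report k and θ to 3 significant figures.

k ≈ 8, θ ≈ 0.2

Gamma(k,θ) with k>1 has mode (k−1)θ, so θ = 1.4/(k−1).
Need P(X < 2.63) = 0.95 with θ tied to k this way. Start at k = 2, θ = 1.4: P(X<2.63) ≈ 0.560.
Too low — raise k to concentrate. Iterating converges to k ≈ 8.
Then θ = 1.4/(8−1) ≈ 0.2.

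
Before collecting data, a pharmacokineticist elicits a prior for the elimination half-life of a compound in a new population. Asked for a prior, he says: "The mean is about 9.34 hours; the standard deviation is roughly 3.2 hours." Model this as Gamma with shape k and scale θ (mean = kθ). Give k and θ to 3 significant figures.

For Gamma(k, scale θ): mean = kθ, variance = kθ², so CV = 1/√k.
CV = SD/mean = 3.2/9.34 = 0.3426, hence k = 1/CV² = 8.52.
Then θ = mean/k = 9.34/8.52 = 1.1.

k ≈ 8.52, θ ≈ 1.1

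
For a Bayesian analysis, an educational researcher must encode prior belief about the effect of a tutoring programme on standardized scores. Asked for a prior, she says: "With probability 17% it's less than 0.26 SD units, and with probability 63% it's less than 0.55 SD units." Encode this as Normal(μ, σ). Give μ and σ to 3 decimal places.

The p-quantile of Normal(μ,σ) is μ + z_p·σ, with z_{0.17} = -0.9542 and z_{0.63} = 0.3319.
Eliminate σ: μ = (z₂·x₁ − z₁·x₂)/(z₂ − z₁) = (0.3319·0.26 − (-0.9542)·0.55)/1.286 = 0.475.
Then σ = (x₂ − x₁)/(z₂ − z₁) = (0.55 − 0.26)/1.286 = 0.226.

μ = 0.475, σ = 0.226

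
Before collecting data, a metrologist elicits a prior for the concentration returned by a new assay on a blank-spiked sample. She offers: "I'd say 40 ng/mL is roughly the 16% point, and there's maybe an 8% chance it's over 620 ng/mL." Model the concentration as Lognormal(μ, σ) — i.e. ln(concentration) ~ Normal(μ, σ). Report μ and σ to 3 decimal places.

μ ≈ 4.825, σ ≈ 1.142

If T ~ Lognormal(μ,σ) then ln T ~ Normal(μ,σ), so the p-quantile of ln T is μ + z_p·σ.
ln(40) = 3.689 and ln(620) = 6.43; z_{0.16} = -0.9945, z_{0.92} = 1.405.
σ = (6.43 − 3.689)/(1.405 − (-0.9945)) = 1.142.
μ = 3.689 − (-0.9945)·1.142 = 4.825.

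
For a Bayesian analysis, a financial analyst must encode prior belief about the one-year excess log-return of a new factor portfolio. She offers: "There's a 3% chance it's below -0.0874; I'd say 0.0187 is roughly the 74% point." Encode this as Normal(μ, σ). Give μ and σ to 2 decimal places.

μ = -0.01, σ = 0.04

The p-quantile of Normal(μ,σ) is μ + z_p·σ, with z_{0.03} = -1.881 and z_{0.74} = 0.6433.
Eliminate σ: μ = (z₂·x₁ − z₁·x₂)/(z₂ − z₁) = (0.6433·-0.0874 − (-1.881)·0.0187)/2.524 = -0.01.
Then σ = (x₂ − x₁)/(z₂ − z₁) = (0.0187 − -0.0874)/2.524 = 0.04.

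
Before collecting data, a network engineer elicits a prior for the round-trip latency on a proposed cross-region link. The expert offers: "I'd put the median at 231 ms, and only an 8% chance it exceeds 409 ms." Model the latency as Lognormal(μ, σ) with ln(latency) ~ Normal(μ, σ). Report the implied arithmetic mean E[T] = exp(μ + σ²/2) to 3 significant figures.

If T ~ Lognormal(μ,σ) then ln T ~ Normal(μ,σ), so the p-quantile of ln T is μ + z_p·σ.
ln(231) = 5.442 and ln(409) = 6.014; z_{0.5} = 0, z_{0.92} = 1.405.
σ = (6.014 − 5.442)/(1.405 − (0)) = 0.407.
μ = 5.442 − (0)·0.407 = 5.442.
E[T] = exp(μ + σ²/2) = exp(5.442 + 0.0827) = 251 ms.

E[T] ≈ 251 ms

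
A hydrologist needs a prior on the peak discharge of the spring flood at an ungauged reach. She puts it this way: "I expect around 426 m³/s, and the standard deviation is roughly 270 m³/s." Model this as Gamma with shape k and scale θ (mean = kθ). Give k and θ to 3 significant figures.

k ≈ 2.49, θ ≈ 171

For Gamma(k, scale θ): mean = kθ, variance = kθ², so CV = 1/√k.
CV = SD/mean = 270/426 = 0.6338, hence k = 1/CV² = 2.49.
Then θ = mean/k = 426/2.49 = 171.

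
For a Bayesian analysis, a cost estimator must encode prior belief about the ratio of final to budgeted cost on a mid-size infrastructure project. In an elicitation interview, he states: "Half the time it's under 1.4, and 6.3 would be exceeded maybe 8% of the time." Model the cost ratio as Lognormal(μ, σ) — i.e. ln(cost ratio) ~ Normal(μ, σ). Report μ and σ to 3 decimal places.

μ ≈ 0.336, σ ≈ 1.070

If T ~ Lognormal(μ,σ) then ln T ~ Normal(μ,σ), so the p-quantile of ln T is μ + z_p·σ.
ln(1.4) = 0.3365 and ln(6.3) = 1.841; z_{0.5} = 0, z_{0.92} = 1.405.
σ = (1.841 − 0.3365)/(1.405 − (0)) = 1.070.
μ = 0.3365 − (0)·1.070 = 0.336.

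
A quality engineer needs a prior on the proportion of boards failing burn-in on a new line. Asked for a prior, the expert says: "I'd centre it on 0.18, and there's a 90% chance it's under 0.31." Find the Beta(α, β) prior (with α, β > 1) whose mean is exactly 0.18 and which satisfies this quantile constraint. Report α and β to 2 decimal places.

With mean 0.18 fixed, write α = 0.18s, β = 0.82s where s = α+β.
Need P(θ < 0.31) = 0.9 under Beta(0.18s, 0.82s). Normal approximation: (q−m)/√(m(1−m)/s) ≈ z_{0.9} = 1.28, so s ≈ 0.18·0.82·(1.28)²/(0.31−0.18)² = 14.3.
At s = 14.3: P(θ<0.31) ≈ 0.893. Adjusting to match 0.9 gives s ≈ 15.48.
So α = 0.18·15.48 ≈ 2.79, β = 0.82·15.48 ≈ 12.70.

α ≈ 2.79, β ≈ 12.70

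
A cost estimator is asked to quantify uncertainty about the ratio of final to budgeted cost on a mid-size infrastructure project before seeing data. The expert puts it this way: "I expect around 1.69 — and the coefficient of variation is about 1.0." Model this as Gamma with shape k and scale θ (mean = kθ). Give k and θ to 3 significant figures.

For Gamma(k, scale θ): mean = kθ, variance = kθ², so CV = 1/√k.
CV = 1.0, hence k = 1/CV² = 1.
Then θ = mean/k = 1.69/1 = 1.69.

k ≈ 1, θ ≈ 1.69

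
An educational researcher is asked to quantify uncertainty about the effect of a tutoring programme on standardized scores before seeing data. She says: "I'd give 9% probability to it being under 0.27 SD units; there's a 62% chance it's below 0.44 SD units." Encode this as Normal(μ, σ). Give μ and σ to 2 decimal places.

μ = 0.41, σ = 0.10

For Normal(μ,σ), the p-quantile is μ + z_p·σ. Here z_{0.09} = -1.341, z_{0.62} = 0.3055.
So 0.27 = μ − 1.341σ and 0.44 = μ + 0.3055σ.
Subtracting: σ = (0.44 − 0.27)/(0.3055 − (-1.341)) = 0.10.
Then μ = 0.27 − (-1.341)·0.10 = 0.41.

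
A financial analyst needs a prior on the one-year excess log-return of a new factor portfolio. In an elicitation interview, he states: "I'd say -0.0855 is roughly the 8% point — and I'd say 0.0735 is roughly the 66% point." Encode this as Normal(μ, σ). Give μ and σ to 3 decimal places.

The p-quantile of Normal(μ,σ) is μ + z_p·σ, with z_{0.08} = -1.405 and z_{0.66} = 0.4125.
Eliminate σ: μ = (z₂·x₁ − z₁·x₂)/(z₂ − z₁) = (0.4125·-0.0855 − (-1.405)·0.0735)/1.818 = 0.037.
Then σ = (x₂ − x₁)/(z₂ − z₁) = (0.0735 − -0.0855)/1.818 = 0.087.

μ = 0.037, σ = 0.087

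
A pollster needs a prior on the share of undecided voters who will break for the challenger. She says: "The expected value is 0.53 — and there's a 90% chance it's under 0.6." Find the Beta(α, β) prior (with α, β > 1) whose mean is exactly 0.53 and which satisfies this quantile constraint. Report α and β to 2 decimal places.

With mean 0.53 fixed, write α = 0.53s, β = 0.47s where s = α+β.
Need P(θ < 0.6) = 0.9 under Beta(0.53s, 0.47s). Normal approximation: (q−m)/√(m(1−m)/s) ≈ z_{0.9} = 1.28, so s ≈ 0.53·0.47·(1.28)²/(0.6−0.53)² = 83.5.
At s = 83.5: P(θ<0.6) ≈ 0.901. Adjusting to match 0.9 gives s ≈ 82.79.
So α = 0.53·82.79 ≈ 43.88, β = 0.47·82.79 ≈ 38.91.

α ≈ 43.88, β ≈ 38.91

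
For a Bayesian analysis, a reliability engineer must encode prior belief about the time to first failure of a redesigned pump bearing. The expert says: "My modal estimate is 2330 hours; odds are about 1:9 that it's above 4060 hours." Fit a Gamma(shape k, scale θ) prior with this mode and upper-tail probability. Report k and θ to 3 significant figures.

Gamma(k,θ) with k>1 has mode (k−1)θ, so θ = 2330/(k−1).
Need P(X < 4060) = 0.9 with θ tied to k this way. Start at k = 2, θ = 2330: P(X<4060) ≈ 0.520.
Too low — raise k to concentrate. Iterating converges to k ≈ 7.16.
Then θ = 2330/(7.16−1) ≈ 379.

k ≈ 7.16, θ ≈ 379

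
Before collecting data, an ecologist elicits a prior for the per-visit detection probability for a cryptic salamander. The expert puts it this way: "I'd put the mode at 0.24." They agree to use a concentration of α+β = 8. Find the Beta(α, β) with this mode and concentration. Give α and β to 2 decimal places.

For α,β > 1 the Beta mode is (α−1)/(α+β−2). With α+β = 8, the mode is (α−1)/6.
Set (α−1)/6 = 0.24 → α = 1 + 0.24·6 = 2.44.
β = 8 − α = 5.56.

α = 2.44, β = 5.56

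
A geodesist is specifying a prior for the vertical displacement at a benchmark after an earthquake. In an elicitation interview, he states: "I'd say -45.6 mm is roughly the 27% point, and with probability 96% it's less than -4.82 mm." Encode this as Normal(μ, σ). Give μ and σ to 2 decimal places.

μ = -35.03, σ = 17.25

For Normal(μ,σ), the p-quantile is μ + z_p·σ. Here z_{0.27} = -0.6128, z_{0.96} = 1.751.
So -45.6 = μ − 0.6128σ and -4.82 = μ + 1.751σ.
Subtracting: σ = (-4.82 − -45.6)/(1.751 − (-0.6128)) = 17.25.
Then μ = -45.6 − (-0.6128)·17.25 = -35.03.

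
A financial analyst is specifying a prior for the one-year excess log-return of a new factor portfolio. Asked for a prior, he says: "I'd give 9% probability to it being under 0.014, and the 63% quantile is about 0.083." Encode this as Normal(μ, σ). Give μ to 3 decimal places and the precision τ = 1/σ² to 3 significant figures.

For Normal(μ,σ), the p-quantile is μ + z_p·σ. Here z_{0.09} = -1.341, z_{0.63} = 0.3319.
So 0.014 = μ − 1.341σ and 0.083 = μ + 0.3319σ.
Subtracting: σ = (0.083 − 0.014)/(0.3319 − (-1.341)) = 0.041.
Then μ = 0.014 − (-1.341)·0.041 = 0.069.
Precision τ = 1/σ² = 1/0.04125² = 588.

μ = 0.069, τ = 588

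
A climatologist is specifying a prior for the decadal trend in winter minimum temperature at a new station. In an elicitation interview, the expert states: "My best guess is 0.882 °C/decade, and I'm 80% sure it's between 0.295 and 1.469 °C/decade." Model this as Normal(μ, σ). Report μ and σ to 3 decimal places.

μ = 0.882, σ = 0.458

A symmetric 80% interval runs μ ± z·σ with z = 1.282.
Half-width = 0.587, so σ = 0.587/1.282 = 0.458.
μ is the stated best guess, 0.882.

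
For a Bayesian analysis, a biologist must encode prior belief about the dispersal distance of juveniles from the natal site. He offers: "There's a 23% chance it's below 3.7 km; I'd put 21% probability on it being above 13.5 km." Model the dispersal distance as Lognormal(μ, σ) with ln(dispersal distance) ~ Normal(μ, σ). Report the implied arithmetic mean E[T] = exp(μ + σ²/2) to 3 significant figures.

If T ~ Lognormal(μ,σ) then ln T ~ Normal(μ,σ), so the p-quantile of ln T is μ + z_p·σ.
ln(3.7) = 1.308 and ln(13.5) = 2.603; z_{0.23} = -0.7388, z_{0.79} = 0.8064.
σ = (2.603 − 1.308)/(0.8064 − (-0.7388)) = 0.838.
μ = 1.308 − (-0.7388)·0.838 = 1.927.
E[T] = exp(μ + σ²/2) = exp(1.927 + 0.3508) = 9.76 km.

E[T] ≈ 9.76 km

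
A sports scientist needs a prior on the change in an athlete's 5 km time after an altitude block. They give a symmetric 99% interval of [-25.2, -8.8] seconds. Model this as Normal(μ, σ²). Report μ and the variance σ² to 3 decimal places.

A symmetric 99% interval runs μ ± z·σ with z = 2.576.
Half-width = 8.2, so σ = 8.2/2.576 = 3.1834 and σ² = 10.134.
μ is the interval midpoint, -17.000.

μ = -17.000, σ² = 10.134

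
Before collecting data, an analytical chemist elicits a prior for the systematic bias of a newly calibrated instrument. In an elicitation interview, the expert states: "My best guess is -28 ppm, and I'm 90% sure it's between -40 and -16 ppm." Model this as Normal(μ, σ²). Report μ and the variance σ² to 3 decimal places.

μ = -28.000, σ² = 53.224

A symmetric 90% interval runs μ ± z·σ with z = 1.645.
Half-width = 12, so σ = 12/1.645 = 7.2955 and σ² = 53.224.
μ is the stated best guess, -28.000.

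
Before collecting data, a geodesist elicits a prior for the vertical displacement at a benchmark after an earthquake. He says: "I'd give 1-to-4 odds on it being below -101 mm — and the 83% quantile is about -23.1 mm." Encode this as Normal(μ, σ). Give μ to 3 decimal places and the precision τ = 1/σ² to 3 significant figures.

μ = -64.491, τ = 0.000531

For Normal(μ,σ), the p-quantile is μ + z_p·σ. Here z_{0.2} = -0.8416, z_{0.83} = 0.9542.
So -101 = μ − 0.8416σ and -23.1 = μ + 0.9542σ.
Subtracting: σ = (-23.1 − -101)/(0.9542 − (-0.8416)) = 43.379.
Then μ = -101 − (-0.8416)·43.379 = -64.491.
Precision τ = 1/σ² = 1/43.38² = 0.000531.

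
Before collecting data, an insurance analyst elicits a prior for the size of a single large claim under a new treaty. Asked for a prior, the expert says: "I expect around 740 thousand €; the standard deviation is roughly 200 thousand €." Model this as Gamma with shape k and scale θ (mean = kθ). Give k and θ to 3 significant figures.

For Gamma(k, scale θ): mean = kθ, variance = kθ², so CV = 1/√k.
CV = SD/mean = 200/740 = 0.2703, hence k = 1/CV² = 13.7.
Then θ = mean/k = 740/13.7 = 54.1.

k ≈ 13.7, θ ≈ 54.1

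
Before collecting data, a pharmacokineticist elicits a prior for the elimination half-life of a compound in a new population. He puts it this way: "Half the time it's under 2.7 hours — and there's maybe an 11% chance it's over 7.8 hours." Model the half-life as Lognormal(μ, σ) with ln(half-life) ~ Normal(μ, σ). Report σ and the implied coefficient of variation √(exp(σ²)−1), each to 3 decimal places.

If T ~ Lognormal(μ,σ) then ln T ~ Normal(μ,σ), so the p-quantile of ln T is μ + z_p·σ.
ln(2.7) = 0.9933 and ln(7.8) = 2.054; z_{0.5} = 0, z_{0.89} = 1.227.
σ = (2.054 − 0.9933)/(1.227 − (0)) = 0.865.
μ = 0.9933 − (0)·0.865 = 0.993.
CV = √(exp(σ²)−1) = √(exp(0.7481)−1) = 1.055.

σ ≈ 0.865, CV ≈ 1.055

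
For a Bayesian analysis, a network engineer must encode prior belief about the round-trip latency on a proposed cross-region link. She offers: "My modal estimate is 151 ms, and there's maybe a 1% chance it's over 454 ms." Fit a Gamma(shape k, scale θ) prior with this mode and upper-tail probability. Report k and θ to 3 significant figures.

k ≈ 4.71, θ ≈ 40.7

Gamma(k,θ) with k>1 has mode (k−1)θ, so θ = 151/(k−1).
Need P(X < 454) = 0.99 with θ tied to k this way. Start at k = 2, θ = 151: P(X<454) ≈ 0.802.
Too low — raise k to concentrate. Iterating converges to k ≈ 4.71.
Then θ = 151/(4.71−1) ≈ 40.7.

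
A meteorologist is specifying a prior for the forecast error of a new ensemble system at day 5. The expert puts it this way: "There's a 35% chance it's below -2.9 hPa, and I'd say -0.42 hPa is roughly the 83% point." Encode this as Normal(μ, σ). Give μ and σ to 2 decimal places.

For Normal(μ,σ), the p-quantile is μ + z_p·σ. Here z_{0.35} = -0.3853, z_{0.83} = 0.9542.
So -2.9 = μ − 0.3853σ and -0.42 = μ + 0.9542σ.
Subtracting: σ = (-0.42 − -2.9)/(0.9542 − (-0.3853)) = 1.85.
Then μ = -2.9 − (-0.3853)·1.85 = -2.19.

μ = -2.19, σ = 1.85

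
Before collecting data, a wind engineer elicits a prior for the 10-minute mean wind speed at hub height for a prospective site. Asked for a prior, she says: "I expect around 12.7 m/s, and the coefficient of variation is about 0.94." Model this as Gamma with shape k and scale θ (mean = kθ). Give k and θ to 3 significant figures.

k ≈ 1.13, θ ≈ 11.2

For Gamma(k, scale θ): mean = kθ, variance = kθ², so CV = 1/√k.
CV = 0.94, hence k = 1/CV² = 1.13.
Then θ = mean/k = 12.7/1.13 = 11.2.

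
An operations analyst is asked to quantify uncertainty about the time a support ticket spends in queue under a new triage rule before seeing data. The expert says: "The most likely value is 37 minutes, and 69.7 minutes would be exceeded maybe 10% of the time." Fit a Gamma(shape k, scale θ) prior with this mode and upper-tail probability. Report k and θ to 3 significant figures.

k ≈ 5.76, θ ≈ 7.77

Gamma(k,θ) with k>1 has mode (k−1)θ, so θ = 37/(k−1).
Need P(X < 69.7) = 0.9 with θ tied to k this way. Start at k = 2, θ = 37: P(X<69.7) ≈ 0.562.
Too low — raise k to concentrate. Iterating converges to k ≈ 5.76.
Then θ = 37/(5.76−1) ≈ 7.77.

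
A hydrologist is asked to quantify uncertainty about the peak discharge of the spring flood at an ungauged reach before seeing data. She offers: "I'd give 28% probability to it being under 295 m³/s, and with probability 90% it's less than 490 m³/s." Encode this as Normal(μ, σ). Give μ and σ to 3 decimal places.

For Normal(μ,σ), the p-quantile is μ + z_p·σ. Here z_{0.28} = -0.5828, z_{0.9} = 1.282.
So 295 = μ − 0.5828σ and 490 = μ + 1.282σ.
Subtracting: σ = (490 − 295)/(1.282 − (-0.5828)) = 104.592.
Then μ = 295 − (-0.5828)·104.592 = 355.960.

μ = 355.960, σ = 104.592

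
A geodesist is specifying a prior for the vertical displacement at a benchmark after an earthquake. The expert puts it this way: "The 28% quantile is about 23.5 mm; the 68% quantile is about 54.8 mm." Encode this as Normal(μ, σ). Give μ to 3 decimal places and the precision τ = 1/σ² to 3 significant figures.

μ = 40.865, τ = 0.00113

The p-quantile of Normal(μ,σ) is μ + z_p·σ, with z_{0.28} = -0.5828 and z_{0.68} = 0.4677.
Eliminate σ: μ = (z₂·x₁ − z₁·x₂)/(z₂ − z₁) = (0.4677·23.5 − (-0.5828)·54.8)/1.051 = 40.865.
Then σ = (x₂ − x₁)/(z₂ − z₁) = (54.8 − 23.5)/1.051 = 29.794.
Precision τ = 1/σ² = 1/29.79² = 0.00113.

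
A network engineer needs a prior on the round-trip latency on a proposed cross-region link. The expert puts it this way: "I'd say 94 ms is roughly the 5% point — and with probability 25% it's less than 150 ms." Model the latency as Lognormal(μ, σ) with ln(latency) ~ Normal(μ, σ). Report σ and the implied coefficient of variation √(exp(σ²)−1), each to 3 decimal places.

σ ≈ 0.482, CV ≈ 0.511

If T ~ Lognormal(μ,σ) then ln T ~ Normal(μ,σ), so the p-quantile of ln T is μ + z_p·σ.
ln(94) = 4.543 and ln(150) = 5.011; z_{0.05} = -1.645, z_{0.25} = -0.6745.
σ = (5.011 − 4.543)/(-0.6745 − (-1.645)) = 0.482.
μ = 4.543 − (-1.645)·0.482 = 5.335.
CV = √(exp(σ²)−1) = √(exp(0.2320)−1) = 0.511.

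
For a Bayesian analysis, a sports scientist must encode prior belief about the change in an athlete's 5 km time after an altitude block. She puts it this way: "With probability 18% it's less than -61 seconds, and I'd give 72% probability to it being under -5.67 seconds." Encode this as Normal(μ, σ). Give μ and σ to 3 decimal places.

μ = -27.195, σ = 36.931

For Normal(μ,σ), the p-quantile is μ + z_p·σ. Here z_{0.18} = -0.9154, z_{0.72} = 0.5828.
So -61 = μ − 0.9154σ and -5.67 = μ + 0.5828σ.
Subtracting: σ = (-5.67 − -61)/(0.5828 − (-0.9154)) = 36.931.
Then μ = -61 − (-0.9154)·36.931 = -27.195.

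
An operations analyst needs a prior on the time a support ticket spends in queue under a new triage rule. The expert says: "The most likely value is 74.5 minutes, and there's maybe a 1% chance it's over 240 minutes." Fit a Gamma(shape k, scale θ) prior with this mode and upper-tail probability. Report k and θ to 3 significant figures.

Gamma(k,θ) with k>1 has mode (k−1)θ, so θ = 74.5/(k−1).
Need P(X < 240) = 0.99 with θ tied to k this way. Start at k = 2, θ = 74.5: P(X<240) ≈ 0.832.
Too low — raise k to concentrate. Iterating converges to k ≈ 4.23.
Then θ = 74.5/(4.23−1) ≈ 23.

k ≈ 4.23, θ ≈ 23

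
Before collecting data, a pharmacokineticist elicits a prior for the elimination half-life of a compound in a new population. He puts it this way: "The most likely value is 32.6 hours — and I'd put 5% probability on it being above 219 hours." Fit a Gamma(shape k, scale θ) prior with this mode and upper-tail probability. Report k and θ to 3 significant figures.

k ≈ 1.61, θ ≈ 53.5

Gamma(k,θ) with k>1 has mode (k−1)θ, so θ = 32.6/(k−1).
Need P(X < 219) = 0.95 with θ tied to k this way. Start at k = 2, θ = 32.6: P(X<219) ≈ 0.991.
Too high — lower k to spread out. Iterating converges to k ≈ 1.61.
Then θ = 32.6/(1.61−1) ≈ 53.5.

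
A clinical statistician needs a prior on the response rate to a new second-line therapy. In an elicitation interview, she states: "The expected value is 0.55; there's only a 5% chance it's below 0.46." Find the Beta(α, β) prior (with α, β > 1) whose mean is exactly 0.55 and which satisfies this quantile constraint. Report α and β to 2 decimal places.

α ≈ 45.69, β ≈ 37.38

With mean 0.55 fixed, write α = 0.55s, β = 0.45s where s = α+β.
Need P(θ < 0.46) = 0.05 under Beta(0.55s, 0.45s). Normal approximation: (q−m)/√(m(1−m)/s) ≈ z_{0.05} = -1.64, so s ≈ 0.55·0.45·(-1.64)²/(0.46−0.55)² = 82.7.
At s = 82.7: P(θ<0.46) ≈ 0.050. Adjusting to match 0.05 gives s ≈ 83.08.
So α = 0.55·83.08 ≈ 45.69, β = 0.45·83.08 ≈ 37.38.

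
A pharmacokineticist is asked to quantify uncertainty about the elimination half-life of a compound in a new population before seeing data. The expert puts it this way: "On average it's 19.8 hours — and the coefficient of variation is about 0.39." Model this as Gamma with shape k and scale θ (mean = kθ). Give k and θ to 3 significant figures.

For Gamma(k, scale θ): mean = kθ, variance = kθ², so CV = 1/√k.
CV = 0.39, hence k = 1/CV² = 6.57.
Then θ = mean/k = 19.8/6.57 = 3.01.

k ≈ 6.57, θ ≈ 3.01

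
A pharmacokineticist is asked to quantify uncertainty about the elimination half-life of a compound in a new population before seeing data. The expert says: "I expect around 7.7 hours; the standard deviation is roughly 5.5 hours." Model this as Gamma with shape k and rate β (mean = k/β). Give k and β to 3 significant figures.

For Gamma(k, rate β): mean = k/β, variance = k/β², so CV = 1/√k.
CV = SD/mean = 5.5/7.7 = 0.7143, hence k = 1/CV² = 1.96.
Then β = k/mean = 1.96/7.7 = 0.255.

k ≈ 1.96, β ≈ 0.255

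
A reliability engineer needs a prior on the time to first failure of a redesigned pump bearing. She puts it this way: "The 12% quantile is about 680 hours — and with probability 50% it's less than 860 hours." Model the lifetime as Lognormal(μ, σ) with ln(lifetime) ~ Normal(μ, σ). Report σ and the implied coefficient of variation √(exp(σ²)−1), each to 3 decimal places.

If T ~ Lognormal(μ,σ) then ln T ~ Normal(μ,σ), so the p-quantile of ln T is μ + z_p·σ.
ln(680) = 6.522 and ln(860) = 6.757; z_{0.12} = -1.175, z_{0.5} = 0.
σ = (6.757 − 6.522)/(0 − (-1.175)) = 0.200.
μ = 6.522 − (-1.175)·0.200 = 6.757.
CV = √(exp(σ²)−1) = √(exp(0.0399)−1) = 0.202.

σ ≈ 0.200, CV ≈ 0.202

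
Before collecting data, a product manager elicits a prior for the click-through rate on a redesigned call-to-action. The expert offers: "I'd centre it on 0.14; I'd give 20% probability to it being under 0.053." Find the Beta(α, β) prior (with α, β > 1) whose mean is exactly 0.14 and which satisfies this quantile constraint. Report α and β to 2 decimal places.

With mean 0.14 fixed, write α = 0.14s, β = 0.86s where s = α+β.
Need P(θ < 0.053) = 0.2 under Beta(0.14s, 0.86s). Normal approximation: (q−m)/√(m(1−m)/s) ≈ z_{0.2} = -0.842, so s ≈ 0.14·0.86·(-0.842)²/(0.053−0.14)² = 11.3.
At s = 11.3: P(θ<0.053) ≈ 0.197. Adjusting to match 0.2 gives s ≈ 11.07.
So α = 0.14·11.07 ≈ 1.55, β = 0.86·11.07 ≈ 9.52.

α ≈ 1.55, β ≈ 9.52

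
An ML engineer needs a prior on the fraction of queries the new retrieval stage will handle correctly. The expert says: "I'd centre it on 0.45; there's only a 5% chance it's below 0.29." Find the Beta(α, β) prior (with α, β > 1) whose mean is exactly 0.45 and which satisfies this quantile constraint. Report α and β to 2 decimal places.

With mean 0.45 fixed, write α = 0.45s, β = 0.55s where s = α+β.
Need P(θ < 0.29) = 0.05 under Beta(0.45s, 0.55s). Normal approximation: (q−m)/√(m(1−m)/s) ≈ z_{0.05} = -1.64, so s ≈ 0.45·0.55·(-1.64)²/(0.29−0.45)² = 26.2.
At s = 26.2: P(θ<0.29) ≈ 0.044. Adjusting to match 0.05 gives s ≈ 24.50.
So α = 0.45·24.50 ≈ 11.03, β = 0.55·24.50 ≈ 13.48.

α ≈ 11.03, β ≈ 13.48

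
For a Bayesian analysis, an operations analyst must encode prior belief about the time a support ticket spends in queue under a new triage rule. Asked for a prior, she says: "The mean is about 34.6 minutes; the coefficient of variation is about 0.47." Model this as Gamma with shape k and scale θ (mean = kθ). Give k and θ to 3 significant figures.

k ≈ 4.53, θ ≈ 7.64

For Gamma(k, scale θ): mean = kθ, variance = kθ², so CV = 1/√k.
CV = 0.47, hence k = 1/CV² = 4.53.
Then θ = mean/k = 34.6/4.53 = 7.64.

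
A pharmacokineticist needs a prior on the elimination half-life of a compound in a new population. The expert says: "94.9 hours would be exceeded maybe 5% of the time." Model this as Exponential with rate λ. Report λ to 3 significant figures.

P(T > 94.9) = e^(−λ·94.9) = 0.05, so λ = −ln(0.05)/94.9 = 0.0316.

λ ≈ 0.0316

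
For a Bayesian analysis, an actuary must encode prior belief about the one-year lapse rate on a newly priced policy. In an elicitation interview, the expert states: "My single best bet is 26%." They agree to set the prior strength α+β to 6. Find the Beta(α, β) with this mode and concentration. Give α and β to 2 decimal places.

α = 2.04, β = 3.96

For α,β > 1 the Beta mode is (α−1)/(α+β−2). With α+β = 6, the mode is (α−1)/4.
Set (α−1)/4 = 0.26 → α = 1 + 0.26·4 = 2.04.
β = 6 − α = 3.96.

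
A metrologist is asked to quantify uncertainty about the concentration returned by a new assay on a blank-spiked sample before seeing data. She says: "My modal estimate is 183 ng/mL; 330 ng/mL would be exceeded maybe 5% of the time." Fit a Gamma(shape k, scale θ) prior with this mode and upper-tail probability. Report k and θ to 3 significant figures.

Gamma(k,θ) with k>1 has mode (k−1)θ, so θ = 183/(k−1).
Need P(X < 330) = 0.95 with θ tied to k this way. Start at k = 2, θ = 183: P(X<330) ≈ 0.538.
Too low — raise k to concentrate. Iterating converges to k ≈ 9.02.
Then θ = 183/(9.02−1) ≈ 22.8.

k ≈ 9.02, θ ≈ 22.8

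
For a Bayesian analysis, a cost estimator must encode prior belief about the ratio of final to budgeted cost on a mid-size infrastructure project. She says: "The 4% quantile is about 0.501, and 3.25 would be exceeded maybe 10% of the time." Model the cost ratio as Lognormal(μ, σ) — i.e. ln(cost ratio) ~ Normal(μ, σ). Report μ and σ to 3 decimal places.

If T ~ Lognormal(μ,σ) then ln T ~ Normal(μ,σ), so the p-quantile of ln T is μ + z_p·σ.
ln(0.501) = -0.6911 and ln(3.25) = 1.179; z_{0.04} = -1.751, z_{0.9} = 1.282.
σ = (1.179 − -0.6911)/(1.282 − (-1.751)) = 0.617.
μ = -0.6911 − (-1.751)·0.617 = 0.388.

μ ≈ 0.388, σ ≈ 0.617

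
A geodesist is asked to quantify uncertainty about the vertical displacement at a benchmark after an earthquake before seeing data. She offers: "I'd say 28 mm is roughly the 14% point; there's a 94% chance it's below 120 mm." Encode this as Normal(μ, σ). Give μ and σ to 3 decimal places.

μ = 65.718, σ = 34.913

The p-quantile of Normal(μ,σ) is μ + z_p·σ, with z_{0.14} = -1.08 and z_{0.94} = 1.555.
Eliminate σ: μ = (z₂·x₁ − z₁·x₂)/(z₂ − z₁) = (1.555·28 − (-1.08)·120)/2.635 = 65.718.
Then σ = (x₂ − x₁)/(z₂ − z₁) = (120 − 28)/2.635 = 34.913.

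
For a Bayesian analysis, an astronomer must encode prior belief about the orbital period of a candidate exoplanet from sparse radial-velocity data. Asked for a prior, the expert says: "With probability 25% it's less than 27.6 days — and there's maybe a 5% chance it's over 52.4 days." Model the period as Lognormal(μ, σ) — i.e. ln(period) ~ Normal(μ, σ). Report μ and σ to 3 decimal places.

If T ~ Lognormal(μ,σ) then ln T ~ Normal(μ,σ), so the p-quantile of ln T is μ + z_p·σ.
ln(27.6) = 3.318 and ln(52.4) = 3.959; z_{0.25} = -0.6745, z_{0.95} = 1.645.
σ = (3.959 − 3.318)/(1.645 − (-0.6745)) = 0.276.
μ = 3.318 − (-0.6745)·0.276 = 3.504.

μ ≈ 3.504, σ ≈ 0.276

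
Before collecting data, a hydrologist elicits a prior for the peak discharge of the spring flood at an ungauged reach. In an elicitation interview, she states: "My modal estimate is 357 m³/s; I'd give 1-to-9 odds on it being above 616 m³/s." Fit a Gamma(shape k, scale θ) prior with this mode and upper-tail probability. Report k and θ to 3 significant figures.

k ≈ 7.37, θ ≈ 56

Gamma(k,θ) with k>1 has mode (k−1)θ, so θ = 357/(k−1).
Need P(X < 616) = 0.9 with θ tied to k this way. Start at k = 2, θ = 357: P(X<616) ≈ 0.515.
Too low — raise k to concentrate. Iterating converges to k ≈ 7.37.
Then θ = 357/(7.37−1) ≈ 56.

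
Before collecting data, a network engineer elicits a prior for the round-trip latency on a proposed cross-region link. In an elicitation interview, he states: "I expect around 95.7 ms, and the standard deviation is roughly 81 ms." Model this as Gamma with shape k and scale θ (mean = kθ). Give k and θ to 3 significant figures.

k ≈ 1.4, θ ≈ 68.6

For Gamma(k, scale θ): mean = kθ, variance = kθ², so CV = 1/√k.
CV = SD/mean = 81/95.7 = 0.8464, hence k = 1/CV² = 1.4.
Then θ = mean/k = 95.7/1.4 = 68.6.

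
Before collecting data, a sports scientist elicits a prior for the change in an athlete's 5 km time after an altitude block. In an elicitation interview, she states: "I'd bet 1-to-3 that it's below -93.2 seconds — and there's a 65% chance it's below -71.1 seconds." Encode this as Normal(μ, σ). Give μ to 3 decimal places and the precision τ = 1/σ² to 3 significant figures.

The p-quantile of Normal(μ,σ) is μ + z_p·σ, with z_{0.25} = -0.6745 and z_{0.65} = 0.3853.
Eliminate σ: μ = (z₂·x₁ − z₁·x₂)/(z₂ − z₁) = (0.3853·-93.2 − (-0.6745)·-71.1)/1.06 = -79.135.
Then σ = (x₂ − x₁)/(z₂ − z₁) = (-71.1 − -93.2)/1.06 = 20.853.
Precision τ = 1/σ² = 1/20.85² = 0.0023.

μ = -79.135, τ = 0.0023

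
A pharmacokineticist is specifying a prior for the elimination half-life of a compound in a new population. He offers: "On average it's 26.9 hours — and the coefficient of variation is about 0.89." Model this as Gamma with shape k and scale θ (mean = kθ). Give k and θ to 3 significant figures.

For Gamma(k, scale θ): mean = kθ, variance = kθ², so CV = 1/√k.
CV = 0.89, hence k = 1/CV² = 1.26.
Then θ = mean/k = 26.9/1.26 = 21.3.

k ≈ 1.26, θ ≈ 21.3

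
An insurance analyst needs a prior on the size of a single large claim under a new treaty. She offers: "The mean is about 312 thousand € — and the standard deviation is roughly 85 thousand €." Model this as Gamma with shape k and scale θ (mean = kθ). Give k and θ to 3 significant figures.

k ≈ 13.5, θ ≈ 23.2

For Gamma(k, scale θ): mean = kθ, variance = kθ², so CV = 1/√k.
CV = SD/mean = 85/312 = 0.2724, hence k = 1/CV² = 13.5.
Then θ = mean/k = 312/13.5 = 23.2.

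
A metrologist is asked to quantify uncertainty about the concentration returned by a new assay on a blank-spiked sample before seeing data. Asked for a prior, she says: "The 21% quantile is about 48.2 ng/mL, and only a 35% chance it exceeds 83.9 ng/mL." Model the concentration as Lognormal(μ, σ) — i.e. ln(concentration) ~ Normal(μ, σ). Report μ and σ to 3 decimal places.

μ ≈ 4.250, σ ≈ 0.465

If T ~ Lognormal(μ,σ) then ln T ~ Normal(μ,σ), so the p-quantile of ln T is μ + z_p·σ.
ln(48.2) = 3.875 and ln(83.9) = 4.43; z_{0.21} = -0.8064, z_{0.65} = 0.3853.
σ = (4.43 − 3.875)/(0.3853 − (-0.8064)) = 0.465.
μ = 3.875 − (-0.8064)·0.465 = 4.250.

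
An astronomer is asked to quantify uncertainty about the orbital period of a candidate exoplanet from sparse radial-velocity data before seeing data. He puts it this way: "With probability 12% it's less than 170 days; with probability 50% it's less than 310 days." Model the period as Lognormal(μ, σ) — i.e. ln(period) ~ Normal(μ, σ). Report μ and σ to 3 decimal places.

μ ≈ 5.737, σ ≈ 0.511

If T ~ Lognormal(μ,σ) then ln T ~ Normal(μ,σ), so the p-quantile of ln T is μ + z_p·σ.
ln(170) = 5.136 and ln(310) = 5.737; z_{0.12} = -1.175, z_{0.5} = 0.
σ = (5.737 − 5.136)/(0 − (-1.175)) = 0.511.
μ = 5.136 − (-1.175)·0.511 = 5.737.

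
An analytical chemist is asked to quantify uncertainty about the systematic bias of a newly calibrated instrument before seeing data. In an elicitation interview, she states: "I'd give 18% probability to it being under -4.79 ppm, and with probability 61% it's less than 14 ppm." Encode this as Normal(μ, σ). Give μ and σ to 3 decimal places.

μ = 9.607, σ = 15.728

The p-quantile of Normal(μ,σ) is μ + z_p·σ, with z_{0.18} = -0.9154 and z_{0.61} = 0.2793.
Eliminate σ: μ = (z₂·x₁ − z₁·x₂)/(z₂ − z₁) = (0.2793·-4.79 − (-0.9154)·14)/1.195 = 9.607.
Then σ = (x₂ − x₁)/(z₂ − z₁) = (14 − -4.79)/1.195 = 15.728.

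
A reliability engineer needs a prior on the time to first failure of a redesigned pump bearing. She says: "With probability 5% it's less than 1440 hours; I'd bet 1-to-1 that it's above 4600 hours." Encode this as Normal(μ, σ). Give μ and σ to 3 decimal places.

The p-quantile of Normal(μ,σ) is μ + z_p·σ, with z_{0.05} = -1.645 and z_{0.5} = 0.
Eliminate σ: μ = (z₂·x₁ − z₁·x₂)/(z₂ − z₁) = (0·1440 − (-1.645)·4600)/1.645 = 4600.000.
Then σ = (x₂ − x₁)/(z₂ − z₁) = (4600 − 1440)/1.645 = 1921.144.

μ = 4600.000, σ = 1921.144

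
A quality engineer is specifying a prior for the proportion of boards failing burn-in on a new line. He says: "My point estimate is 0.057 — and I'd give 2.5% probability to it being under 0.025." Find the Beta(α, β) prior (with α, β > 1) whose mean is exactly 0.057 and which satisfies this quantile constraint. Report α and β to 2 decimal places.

α ≈ 7.93, β ≈ 131.21

With mean 0.057 fixed, write α = 0.057s, β = 0.943s where s = α+β.
Need P(θ < 0.025) = 0.025 under Beta(0.057s, 0.943s). Normal approximation: (q−m)/√(m(1−m)/s) ≈ z_{0.025} = -1.96, so s ≈ 0.057·0.943·(-1.96)²/(0.025−0.057)² = 201.6.
At s = 201.6: P(θ<0.025) ≈ 0.008. Adjusting to match 0.025 gives s ≈ 139.14.
So α = 0.057·139.14 ≈ 7.93, β = 0.943·139.14 ≈ 131.21.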